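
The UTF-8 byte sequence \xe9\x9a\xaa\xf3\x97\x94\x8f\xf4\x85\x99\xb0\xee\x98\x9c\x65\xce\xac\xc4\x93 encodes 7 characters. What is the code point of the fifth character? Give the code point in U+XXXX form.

Offset 0: leading byte 0xE9 = 11101001 → 3-byte char #1 = E9 9A AA.
Offset 3: leading byte 0xF3 = 11110011 → 4-byte char #2 = F3 97 94 8F.
Offset 7: leading byte 0xF4 = 11110100 → 4-byte char #3 = F4 85 99 B0.
Offset 11: leading byte 0xEE = 11101110 → 3-byte char #4 = EE 98 9C.
Offset 14: leading byte 0x65 = 01100101 → 1-byte char #5 = 65.
Leading byte 0x65 = 01100101 matches 0xxxxxxx → 1-byte sequence.
Byte 1: 0x65 = 01100101, payload 1100101 (7 bits).
Concatenate: 1100101 = 0x65 (7 bits → U+0065).

U+0065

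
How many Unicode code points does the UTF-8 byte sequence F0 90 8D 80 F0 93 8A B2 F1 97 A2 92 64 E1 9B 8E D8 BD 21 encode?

Byte at offset 0: 0xF0 = 11110000 → 4-byte char (#1). Advance 4.
Byte at offset 4: 0xF0 = 11110000 → 4-byte char (#2). Advance 4.
Byte at offset 8: 0xF1 = 11110001 → 4-byte char (#3). Advance 4.
Byte at offset 12: 0x64 = 01100100 → 1-byte char (#4). Advance 1.
Byte at offset 13: 0xE1 = 11100001 → 3-byte char (#5). Advance 3.
Byte at offset 16: 0xD8 = 11011000 → 2-byte char (#6). Advance 2.
Byte at offset 18: 0x21 = 00100001 → 1-byte char (#7). Advance 1.
Reached end at offset 19 after 7 code points.

7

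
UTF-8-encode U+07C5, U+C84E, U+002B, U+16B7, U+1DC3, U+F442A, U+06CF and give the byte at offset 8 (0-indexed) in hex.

0xB7

U+07C5 → 2-byte form DF 85 at offsets 0–1.
U+C84E → 3-byte form EC A1 8E at offsets 2–4.
U+002B → 1-byte form 2B at offsets 5–5.
U+16B7 → 3-byte form E1 9A B7 at offsets 6–8.
Offset 8 falls in char 4's range; it's byte 3 of E1 9A B7 = 0xB7.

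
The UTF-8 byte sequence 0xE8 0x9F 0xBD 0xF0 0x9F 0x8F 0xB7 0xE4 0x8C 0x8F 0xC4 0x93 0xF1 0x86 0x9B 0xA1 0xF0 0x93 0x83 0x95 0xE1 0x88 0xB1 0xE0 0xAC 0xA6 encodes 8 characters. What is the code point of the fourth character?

Offset 0: leading byte 0xE8 = 11101000 → 3-byte char #1 = E8 9F BD.
Offset 3: leading byte 0xF0 = 11110000 → 4-byte char #2 = F0 9F 8F B7.
Offset 7: leading byte 0xE4 = 11100100 → 3-byte char #3 = E4 8C 8F.
Offset 10: leading byte 0xC4 = 11000100 → 2-byte char #4 = C4 93.
Leading byte 0xC4 = 11000100 matches 110xxxxx → 2-byte sequence.
Byte 1: 0xC4 = 11000100, payload 00100 (5 bits).
Byte 2: 0x93 = 10010011 (10xxxxxx ✓), payload 010011.
Concatenate: 00100010011 = 0x113 (11 bits → U+0113).

U+0113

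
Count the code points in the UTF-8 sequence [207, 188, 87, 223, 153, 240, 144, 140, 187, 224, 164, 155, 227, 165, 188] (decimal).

Byte at offset 0: 0xCF = 11001111 → 2-byte char (#1). Advance 2.
Byte at offset 2: 0x57 = 01010111 → 1-byte char (#2). Advance 1.
Byte at offset 3: 0xDF = 11011111 → 2-byte char (#3). Advance 2.
Byte at offset 5: 0xF0 = 11110000 → 4-byte char (#4). Advance 4.
Byte at offset 9: 0xE0 = 11100000 → 3-byte char (#5). Advance 3.
Byte at offset 12: 0xE3 = 11100011 → 3-byte char (#6). Advance 3.
Reached end at offset 15 after 6 code points.

6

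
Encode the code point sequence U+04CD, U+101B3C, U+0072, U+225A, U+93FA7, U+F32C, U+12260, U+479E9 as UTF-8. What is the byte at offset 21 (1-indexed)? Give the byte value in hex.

0xA0

1-indexed offset 21 is 0-indexed offset 20.
U+04CD → 2-byte form D3 8D at offsets 0–1.
U+101B3C → 4-byte form F4 81 AC BC at offsets 2–5.
U+0072 → 1-byte form 72 at offsets 6–6.
U+225A → 3-byte form E2 89 9A at offsets 7–9.
U+93FA7 → 4-byte form F2 93 BE A7 at offsets 10–13.
U+F32C → 3-byte form EF 8C AC at offsets 14–16.
U+12260 → 4-byte form F0 92 89 A0 at offsets 17–20.
Offset 20 falls in char 7's range; it's byte 4 of F0 92 89 A0 = 0xA0.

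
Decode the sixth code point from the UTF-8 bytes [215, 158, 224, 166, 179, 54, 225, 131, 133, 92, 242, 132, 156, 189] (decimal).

U+8473D

Offset 0: leading byte 0xD7 = 11010111 → 2-byte char #1 = D7 9E.
Offset 2: leading byte 0xE0 = 11100000 → 3-byte char #2 = E0 A6 B3.
Offset 5: leading byte 0x36 = 00110110 → 1-byte char #3 = 36.
Offset 6: leading byte 0xE1 = 11100001 → 3-byte char #4 = E1 83 85.
Offset 9: leading byte 0x5C = 01011100 → 1-byte char #5 = 5C.
Offset 10: leading byte 0xF2 = 11110010 → 4-byte char #6 = F2 84 9C BD.
Leading byte 0xF2 = 11110010 matches 11110xxx → 4-byte sequence.
Byte 1: 0xF2 = 11110010, payload 010 (3 bits).
Byte 2: 0x84 = 10000100 (10xxxxxx ✓), payload 000100.
Byte 3: 0x9C = 10011100 (10xxxxxx ✓), payload 011100.
Byte 4: 0xBD = 10111101 (10xxxxxx ✓), payload 111101.
Concatenate: 010000100011100111101 = 0x8473D (21 bits → U+8473D).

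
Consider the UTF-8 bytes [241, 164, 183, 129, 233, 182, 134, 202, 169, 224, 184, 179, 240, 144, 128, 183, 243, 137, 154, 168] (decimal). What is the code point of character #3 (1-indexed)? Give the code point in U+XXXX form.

Offset 0: leading byte 0xF1 = 11110001 → 4-byte char #1 = F1 A4 B7 81.
Offset 4: leading byte 0xE9 = 11101001 → 3-byte char #2 = E9 B6 86.
Offset 7: leading byte 0xCA = 11001010 → 2-byte char #3 = CA A9.
Leading byte 0xCA = 11001010 matches 110xxxxx → 2-byte sequence.
Byte 1: 0xCA = 11001010, payload 01010 (5 bits).
Byte 2: 0xA9 = 10101001 (10xxxxxx ✓), payload 101001.
Concatenate: 01010101001 = 0x2A9 (11 bits → U+02A9).

U+02A9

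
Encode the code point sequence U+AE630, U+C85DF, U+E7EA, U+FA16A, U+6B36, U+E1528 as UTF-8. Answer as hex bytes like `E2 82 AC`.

U+AE630: 4-byte form → F2 AE 98 B0.
U+C85DF: 4-byte form → F3 88 97 9F.
U+E7EA: 3-byte form → EE 9F AA.
U+FA16A: 4-byte form → F3 BA 85 AA.
U+6B36: 3-byte form → E6 AC B6.
U+E1528: 4-byte form → F3 A1 94 A8.
Concatenated (22 bytes): F2 AE 98 B0 F3 88 97 9F EE 9F AA F3 BA 85 AA E6 AC B6 F3 A1 94 A8.

F2 AE 98 B0 F3 88 97 9F EE 9F AA F3 BA 85 AA E6 AC B6 F3 A1 94 A8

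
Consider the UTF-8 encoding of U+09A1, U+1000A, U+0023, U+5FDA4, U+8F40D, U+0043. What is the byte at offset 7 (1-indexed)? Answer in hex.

0x8A

1-indexed offset 7 is 0-indexed offset 6.
U+09A1 → 3-byte form E0 A6 A1 at offsets 0–2.
U+1000A → 4-byte form F0 90 80 8A at offsets 3–6.
Offset 6 falls in char 2's range; it's byte 4 of F0 90 80 8A = 0x8A.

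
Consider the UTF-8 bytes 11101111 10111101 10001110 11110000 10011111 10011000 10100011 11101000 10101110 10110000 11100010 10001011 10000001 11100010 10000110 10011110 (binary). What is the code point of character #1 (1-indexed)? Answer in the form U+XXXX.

Offset 0: leading byte 0xEF = 11101111 → 3-byte char #1 = EF BD 8E.
Leading byte 0xEF = 11101111 matches 1110xxxx → 3-byte sequence.
Byte 1: 0xEF = 11101111, payload 1111 (4 bits).
Byte 2: 0xBD = 10111101 (10xxxxxx ✓), payload 111101.
Byte 3: 0x8E = 10001110 (10xxxxxx ✓), payload 001110.
Concatenate: 1111111101001110 = 0xFF4E (16 bits → U+FF4E).

U+FF4E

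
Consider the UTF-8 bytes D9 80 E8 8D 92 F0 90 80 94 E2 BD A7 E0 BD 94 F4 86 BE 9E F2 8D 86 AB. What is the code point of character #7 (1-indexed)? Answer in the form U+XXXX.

Offset 0: leading byte 0xD9 = 11011001 → 2-byte char #1 = D9 80.
Offset 2: leading byte 0xE8 = 11101000 → 3-byte char #2 = E8 8D 92.
Offset 5: leading byte 0xF0 = 11110000 → 4-byte char #3 = F0 90 80 94.
Offset 9: leading byte 0xE2 = 11100010 → 3-byte char #4 = E2 BD A7.
Offset 12: leading byte 0xE0 = 11100000 → 3-byte char #5 = E0 BD 94.
Offset 15: leading byte 0xF4 = 11110100 → 4-byte char #6 = F4 86 BE 9E.
Offset 19: leading byte 0xF2 = 11110010 → 4-byte char #7 = F2 8D 86 AB.
Leading byte 0xF2 = 11110010 matches 11110xxx → 4-byte sequence.
Byte 1: 0xF2 = 11110010, payload 010 (3 bits).
Byte 2: 0x8D = 10001101 (10xxxxxx ✓), payload 001101.
Byte 3: 0x86 = 10000110 (10xxxxxx ✓), payload 000110.
Byte 4: 0xAB = 10101011 (10xxxxxx ✓), payload 101011.
Concatenate: 010001101000110101011 = 0x8D1AB (21 bits → U+8D1AB).

U+8D1AB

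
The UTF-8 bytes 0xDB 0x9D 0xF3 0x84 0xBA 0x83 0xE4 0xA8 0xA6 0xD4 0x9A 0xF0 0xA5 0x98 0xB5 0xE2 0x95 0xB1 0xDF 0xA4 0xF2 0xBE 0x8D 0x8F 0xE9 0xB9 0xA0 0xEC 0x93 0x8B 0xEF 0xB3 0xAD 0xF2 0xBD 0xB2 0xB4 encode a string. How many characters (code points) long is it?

Byte at offset 0: 0xDB = 11011011 → 2-byte char (#1). Advance 2.
Byte at offset 2: 0xF3 = 11110011 → 4-byte char (#2). Advance 4.
Byte at offset 6: 0xE4 = 11100100 → 3-byte char (#3). Advance 3.
Byte at offset 9: 0xD4 = 11010100 → 2-byte char (#4). Advance 2.
Byte at offset 11: 0xF0 = 11110000 → 4-byte char (#5). Advance 4.
Byte at offset 15: 0xE2 = 11100010 → 3-byte char (#6). Advance 3.
Byte at offset 18: 0xDF = 11011111 → 2-byte char (#7). Advance 2.
Byte at offset 20: 0xF2 = 11110010 → 4-byte char (#8). Advance 4.
Byte at offset 24: 0xE9 = 11101001 → 3-byte char (#9). Advance 3.
Byte at offset 27: 0xEC = 11101100 → 3-byte char (#10). Advance 3.
Byte at offset 30: 0xEF = 11101111 → 3-byte char (#11). Advance 3.
Byte at offset 33: 0xF2 = 11110010 → 4-byte char (#12). Advance 4.
Reached end at offset 37 after 12 code points.

12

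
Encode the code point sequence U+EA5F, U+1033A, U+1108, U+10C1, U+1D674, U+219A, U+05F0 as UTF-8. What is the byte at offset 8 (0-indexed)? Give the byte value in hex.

0x84

U+EA5F → 3-byte form EE A9 9F at offsets 0–2.
U+1033A → 4-byte form F0 90 8C BA at offsets 3–6.
U+1108 → 3-byte form E1 84 88 at offsets 7–9.
Offset 8 falls in char 3's range; it's byte 2 of E1 84 88 = 0x84.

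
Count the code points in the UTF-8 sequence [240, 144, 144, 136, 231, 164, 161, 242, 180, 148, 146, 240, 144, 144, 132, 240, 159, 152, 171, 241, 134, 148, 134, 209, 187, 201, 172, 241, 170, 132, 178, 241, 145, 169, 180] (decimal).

Byte at offset 0: 0xF0 = 11110000 → 4-byte char (#1). Advance 4.
Byte at offset 4: 0xE7 = 11100111 → 3-byte char (#2). Advance 3.
Byte at offset 7: 0xF2 = 11110010 → 4-byte char (#3). Advance 4.
Byte at offset 11: 0xF0 = 11110000 → 4-byte char (#4). Advance 4.
Byte at offset 15: 0xF0 = 11110000 → 4-byte char (#5). Advance 4.
Byte at offset 19: 0xF1 = 11110001 → 4-byte char (#6). Advance 4.
Byte at offset 23: 0xD1 = 11010001 → 2-byte char (#7). Advance 2.
Byte at offset 25: 0xC9 = 11001001 → 2-byte char (#8). Advance 2.
Byte at offset 27: 0xF1 = 11110001 → 4-byte char (#9). Advance 4.
Byte at offset 31: 0xF1 = 11110001 → 4-byte char (#10). Advance 4.
Reached end at offset 35 after 10 code points.

10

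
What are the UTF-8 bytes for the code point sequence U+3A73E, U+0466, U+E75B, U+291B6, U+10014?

F0 BA 9C BE D1 A6 EE 9D 9B F0 A9 86 B6 F0 90 80 94

U+3A73E: 4-byte form → F0 BA 9C BE.
U+0466: 2-byte form → D1 A6.
U+E75B: 3-byte form → EE 9D 9B.
U+291B6: 4-byte form → F0 A9 86 B6.
U+10014: 4-byte form → F0 90 80 94.
Concatenated (17 bytes): F0 BA 9C BE D1 A6 EE 9D 9B F0 A9 86 B6 F0 90 80 94.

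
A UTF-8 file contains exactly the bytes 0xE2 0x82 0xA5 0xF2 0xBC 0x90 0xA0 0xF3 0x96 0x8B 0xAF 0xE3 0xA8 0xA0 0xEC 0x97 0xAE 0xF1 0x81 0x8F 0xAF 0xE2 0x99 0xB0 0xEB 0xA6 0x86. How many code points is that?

8

Byte at offset 0: 0xE2 = 11100010 → 3-byte char (#1). Advance 3.
Byte at offset 3: 0xF2 = 11110010 → 4-byte char (#2). Advance 4.
Byte at offset 7: 0xF3 = 11110011 → 4-byte char (#3). Advance 4.
Byte at offset 11: 0xE3 = 11100011 → 3-byte char (#4). Advance 3.
Byte at offset 14: 0xEC = 11101100 → 3-byte char (#5). Advance 3.
Byte at offset 17: 0xF1 = 11110001 → 4-byte char (#6). Advance 4.
Byte at offset 21: 0xE2 = 11100010 → 3-byte char (#7). Advance 3.
Byte at offset 24: 0xEB = 11101011 → 3-byte char (#8). Advance 3.
Reached end at offset 27 after 8 code points.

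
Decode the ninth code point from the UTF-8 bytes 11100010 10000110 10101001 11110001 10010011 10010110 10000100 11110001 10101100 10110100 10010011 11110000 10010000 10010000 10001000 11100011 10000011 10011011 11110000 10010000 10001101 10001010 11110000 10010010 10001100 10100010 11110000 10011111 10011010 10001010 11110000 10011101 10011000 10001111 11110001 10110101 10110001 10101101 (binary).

U+1D60F

Offset 0: leading byte 0xE2 = 11100010 → 3-byte char #1 = E2 86 A9.
Offset 3: leading byte 0xF1 = 11110001 → 4-byte char #2 = F1 93 96 84.
Offset 7: leading byte 0xF1 = 11110001 → 4-byte char #3 = F1 AC B4 93.
Offset 11: leading byte 0xF0 = 11110000 → 4-byte char #4 = F0 90 90 88.
Offset 15: leading byte 0xE3 = 11100011 → 3-byte char #5 = E3 83 9B.
Offset 18: leading byte 0xF0 = 11110000 → 4-byte char #6 = F0 90 8D 8A.
Offset 22: leading byte 0xF0 = 11110000 → 4-byte char #7 = F0 92 8C A2.
Offset 26: leading byte 0xF0 = 11110000 → 4-byte char #8 = F0 9F 9A 8A.
Offset 30: leading byte 0xF0 = 11110000 → 4-byte char #9 = F0 9D 98 8F.
Leading byte 0xF0 = 11110000 matches 11110xxx → 4-byte sequence.
Byte 1: 0xF0 = 11110000, payload 000 (3 bits).
Byte 2: 0x9D = 10011101 (10xxxxxx ✓), payload 011101.
Byte 3: 0x98 = 10011000 (10xxxxxx ✓), payload 011000.
Byte 4: 0x8F = 10001111 (10xxxxxx ✓), payload 001111.
Concatenate: 000011101011000001111 = 0x1D60F (21 bits → U+1D60F).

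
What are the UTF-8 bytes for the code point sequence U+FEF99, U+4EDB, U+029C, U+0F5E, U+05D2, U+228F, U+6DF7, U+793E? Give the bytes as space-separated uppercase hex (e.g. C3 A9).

U+FEF99: 4-byte form → F3 BE BE 99.
U+4EDB: 3-byte form → E4 BB 9B.
U+029C: 2-byte form → CA 9C.
U+0F5E: 3-byte form → E0 BD 9E.
U+05D2: 2-byte form → D7 92.
U+228F: 3-byte form → E2 8A 8F.
U+6DF7: 3-byte form → E6 B7 B7.
U+793E: 3-byte form → E7 A4 BE.
Concatenated (23 bytes): F3 BE BE 99 E4 BB 9B CA 9C E0 BD 9E D7 92 E2 8A 8F E6 B7 B7 E7 A4 BE.

F3 BE BE 99 E4 BB 9B CA 9C E0 BD 9E D7 92 E2 8A 8F E6 B7 B7 E7 A4 BE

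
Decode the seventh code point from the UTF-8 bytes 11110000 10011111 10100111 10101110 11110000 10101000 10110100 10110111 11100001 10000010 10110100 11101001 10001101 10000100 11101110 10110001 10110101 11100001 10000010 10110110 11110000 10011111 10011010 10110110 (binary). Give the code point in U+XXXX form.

U+1F6B6

Offset 0: leading byte 0xF0 = 11110000 → 4-byte char #1 = F0 9F A7 AE.
Offset 4: leading byte 0xF0 = 11110000 → 4-byte char #2 = F0 A8 B4 B7.
Offset 8: leading byte 0xE1 = 11100001 → 3-byte char #3 = E1 82 B4.
Offset 11: leading byte 0xE9 = 11101001 → 3-byte char #4 = E9 8D 84.
Offset 14: leading byte 0xEE = 11101110 → 3-byte char #5 = EE B1 B5.
Offset 17: leading byte 0xE1 = 11100001 → 3-byte char #6 = E1 82 B6.
Offset 20: leading byte 0xF0 = 11110000 → 4-byte char #7 = F0 9F 9A B6.
Leading byte 0xF0 = 11110000 matches 11110xxx → 4-byte sequence.
Byte 1: 0xF0 = 11110000, payload 000 (3 bits).
Byte 2: 0x9F = 10011111 (10xxxxxx ✓), payload 011111.
Byte 3: 0x9A = 10011010 (10xxxxxx ✓), payload 011010.
Byte 4: 0xB6 = 10110110 (10xxxxxx ✓), payload 110110.
Concatenate: 000011111011010110110 = 0x1F6B6 (21 bits → U+1F6B6).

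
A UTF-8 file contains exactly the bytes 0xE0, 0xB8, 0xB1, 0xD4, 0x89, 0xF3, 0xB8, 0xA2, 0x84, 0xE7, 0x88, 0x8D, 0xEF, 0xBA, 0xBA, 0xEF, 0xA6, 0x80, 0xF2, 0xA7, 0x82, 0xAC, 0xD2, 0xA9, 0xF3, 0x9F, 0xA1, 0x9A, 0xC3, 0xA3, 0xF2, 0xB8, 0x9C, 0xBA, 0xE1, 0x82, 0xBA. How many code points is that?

Byte at offset 0: 0xE0 = 11100000 → 3-byte char (#1). Advance 3.
Byte at offset 3: 0xD4 = 11010100 → 2-byte char (#2). Advance 2.
Byte at offset 5: 0xF3 = 11110011 → 4-byte char (#3). Advance 4.
Byte at offset 9: 0xE7 = 11100111 → 3-byte char (#4). Advance 3.
Byte at offset 12: 0xEF = 11101111 → 3-byte char (#5). Advance 3.
Byte at offset 15: 0xEF = 11101111 → 3-byte char (#6). Advance 3.
Byte at offset 18: 0xF2 = 11110010 → 4-byte char (#7). Advance 4.
Byte at offset 22: 0xD2 = 11010010 → 2-byte char (#8). Advance 2.
Byte at offset 24: 0xF3 = 11110011 → 4-byte char (#9). Advance 4.
Byte at offset 28: 0xC3 = 11000011 → 2-byte char (#10). Advance 2.
Byte at offset 30: 0xF2 = 11110010 → 4-byte char (#11). Advance 4.
Byte at offset 34: 0xE1 = 11100001 → 3-byte char (#12). Advance 3.
Reached end at offset 37 after 12 code points.

12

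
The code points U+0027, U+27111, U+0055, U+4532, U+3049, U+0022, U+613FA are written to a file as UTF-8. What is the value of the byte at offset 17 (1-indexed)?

0xBA

1-indexed offset 17 is 0-indexed offset 16.
U+0027 → 1-byte form 27 at offsets 0–0.
U+27111 → 4-byte form F0 A7 84 91 at offsets 1–4.
U+0055 → 1-byte form 55 at offsets 5–5.
U+4532 → 3-byte form E4 94 B2 at offsets 6–8.
U+3049 → 3-byte form E3 81 89 at offsets 9–11.
U+0022 → 1-byte form 22 at offsets 12–12.
U+613FA → 4-byte form F1 A1 8F BA at offsets 13–16.
Offset 16 falls in char 7's range; it's byte 4 of F1 A1 8F BA = 0xBA.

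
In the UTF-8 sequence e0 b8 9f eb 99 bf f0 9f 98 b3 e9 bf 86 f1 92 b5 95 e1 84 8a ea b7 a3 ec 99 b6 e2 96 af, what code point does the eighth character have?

Offset 0: leading byte 0xE0 = 11100000 → 3-byte char #1 = E0 B8 9F.
Offset 3: leading byte 0xEB = 11101011 → 3-byte char #2 = EB 99 BF.
Offset 6: leading byte 0xF0 = 11110000 → 4-byte char #3 = F0 9F 98 B3.
Offset 10: leading byte 0xE9 = 11101001 → 3-byte char #4 = E9 BF 86.
Offset 13: leading byte 0xF1 = 11110001 → 4-byte char #5 = F1 92 B5 95.
Offset 17: leading byte 0xE1 = 11100001 → 3-byte char #6 = E1 84 8A.
Offset 20: leading byte 0xEA = 11101010 → 3-byte char #7 = EA B7 A3.
Offset 23: leading byte 0xEC = 11101100 → 3-byte char #8 = EC 99 B6.
Leading byte 0xEC = 11101100 matches 1110xxxx → 3-byte sequence.
Byte 1: 0xEC = 11101100, payload 1100 (4 bits).
Byte 2: 0x99 = 10011001 (10xxxxxx ✓), payload 011001.
Byte 3: 0xB6 = 10110110 (10xxxxxx ✓), payload 110110.
Concatenate: 1100011001110110 = 0xC676 (16 bits → U+C676).

U+C676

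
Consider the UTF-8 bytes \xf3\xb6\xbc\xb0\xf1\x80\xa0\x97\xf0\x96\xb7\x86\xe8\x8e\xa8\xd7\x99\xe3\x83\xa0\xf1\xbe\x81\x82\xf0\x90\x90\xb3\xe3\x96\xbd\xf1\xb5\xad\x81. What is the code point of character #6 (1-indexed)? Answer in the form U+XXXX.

Offset 0: leading byte 0xF3 = 11110011 → 4-byte char #1 = F3 B6 BC B0.
Offset 4: leading byte 0xF1 = 11110001 → 4-byte char #2 = F1 80 A0 97.
Offset 8: leading byte 0xF0 = 11110000 → 4-byte char #3 = F0 96 B7 86.
Offset 12: leading byte 0xE8 = 11101000 → 3-byte char #4 = E8 8E A8.
Offset 15: leading byte 0xD7 = 11010111 → 2-byte char #5 = D7 99.
Offset 17: leading byte 0xE3 = 11100011 → 3-byte char #6 = E3 83 A0.
Leading byte 0xE3 = 11100011 matches 1110xxxx → 3-byte sequence.
Byte 1: 0xE3 = 11100011, payload 0011 (4 bits).
Byte 2: 0x83 = 10000011 (10xxxxxx ✓), payload 000011.
Byte 3: 0xA0 = 10100000 (10xxxxxx ✓), payload 100000.
Concatenate: 0011000011100000 = 0x30E0 (16 bits → U+30E0).

U+30E0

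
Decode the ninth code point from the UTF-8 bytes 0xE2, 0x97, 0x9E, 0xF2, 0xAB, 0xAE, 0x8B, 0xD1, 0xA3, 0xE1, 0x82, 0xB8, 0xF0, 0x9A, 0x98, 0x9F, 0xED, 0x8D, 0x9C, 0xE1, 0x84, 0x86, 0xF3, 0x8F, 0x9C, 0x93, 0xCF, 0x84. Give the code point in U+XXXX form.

U+03C4

Offset 0: leading byte 0xE2 = 11100010 → 3-byte char #1 = E2 97 9E.
Offset 3: leading byte 0xF2 = 11110010 → 4-byte char #2 = F2 AB AE 8B.
Offset 7: leading byte 0xD1 = 11010001 → 2-byte char #3 = D1 A3.
Offset 9: leading byte 0xE1 = 11100001 → 3-byte char #4 = E1 82 B8.
Offset 12: leading byte 0xF0 = 11110000 → 4-byte char #5 = F0 9A 98 9F.
Offset 16: leading byte 0xED = 11101101 → 3-byte char #6 = ED 8D 9C.
Offset 19: leading byte 0xE1 = 11100001 → 3-byte char #7 = E1 84 86.
Offset 22: leading byte 0xF3 = 11110011 → 4-byte char #8 = F3 8F 9C 93.
Offset 26: leading byte 0xCF = 11001111 → 2-byte char #9 = CF 84.
Leading byte 0xCF = 11001111 matches 110xxxxx → 2-byte sequence.
Byte 1: 0xCF = 11001111, payload 01111 (5 bits).
Byte 2: 0x84 = 10000100 (10xxxxxx ✓), payload 000100.
Concatenate: 01111000100 = 0x3C4 (11 bits → U+03C4).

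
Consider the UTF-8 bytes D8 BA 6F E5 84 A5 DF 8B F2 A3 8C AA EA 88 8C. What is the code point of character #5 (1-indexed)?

U+A332A

Offset 0: leading byte 0xD8 = 11011000 → 2-byte char #1 = D8 BA.
Offset 2: leading byte 0x6F = 01101111 → 1-byte char #2 = 6F.
Offset 3: leading byte 0xE5 = 11100101 → 3-byte char #3 = E5 84 A5.
Offset 6: leading byte 0xDF = 11011111 → 2-byte char #4 = DF 8B.
Offset 8: leading byte 0xF2 = 11110010 → 4-byte char #5 = F2 A3 8C AA.
Leading byte 0xF2 = 11110010 matches 11110xxx → 4-byte sequence.
Byte 1: 0xF2 = 11110010, payload 010 (3 bits).
Byte 2: 0xA3 = 10100011 (10xxxxxx ✓), payload 100011.
Byte 3: 0x8C = 10001100 (10xxxxxx ✓), payload 001100.
Byte 4: 0xAA = 10101010 (10xxxxxx ✓), payload 101010.
Concatenate: 010100011001100101010 = 0xA332A (21 bits → U+A332A).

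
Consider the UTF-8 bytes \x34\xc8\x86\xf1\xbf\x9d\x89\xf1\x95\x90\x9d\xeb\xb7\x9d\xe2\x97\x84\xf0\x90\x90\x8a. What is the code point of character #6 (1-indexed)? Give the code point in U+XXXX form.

Offset 0: leading byte 0x34 = 00110100 → 1-byte char #1 = 34.
Offset 1: leading byte 0xC8 = 11001000 → 2-byte char #2 = C8 86.
Offset 3: leading byte 0xF1 = 11110001 → 4-byte char #3 = F1 BF 9D 89.
Offset 7: leading byte 0xF1 = 11110001 → 4-byte char #4 = F1 95 90 9D.
Offset 11: leading byte 0xEB = 11101011 → 3-byte char #5 = EB B7 9D.
Offset 14: leading byte 0xE2 = 11100010 → 3-byte char #6 = E2 97 84.
Leading byte 0xE2 = 11100010 matches 1110xxxx → 3-byte sequence.
Byte 1: 0xE2 = 11100010, payload 0010 (4 bits).
Byte 2: 0x97 = 10010111 (10xxxxxx ✓), payload 010111.
Byte 3: 0x84 = 10000100 (10xxxxxx ✓), payload 000100.
Concatenate: 0010010111000100 = 0x25C4 (16 bits → U+25C4).

U+25C4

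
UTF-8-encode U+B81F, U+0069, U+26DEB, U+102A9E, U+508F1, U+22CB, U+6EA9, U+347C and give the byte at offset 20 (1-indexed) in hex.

0xE6

1-indexed offset 20 is 0-indexed offset 19.
U+B81F → 3-byte form EB A0 9F at offsets 0–2.
U+0069 → 1-byte form 69 at offsets 3–3.
U+26DEB → 4-byte form F0 A6 B7 AB at offsets 4–7.
U+102A9E → 4-byte form F4 82 AA 9E at offsets 8–11.
U+508F1 → 4-byte form F1 90 A3 B1 at offsets 12–15.
U+22CB → 3-byte form E2 8B 8B at offsets 16–18.
U+6EA9 → 3-byte form E6 BA A9 at offsets 19–21.
Offset 19 falls in char 7's range; it's byte 1 of E6 BA A9 = 0xE6.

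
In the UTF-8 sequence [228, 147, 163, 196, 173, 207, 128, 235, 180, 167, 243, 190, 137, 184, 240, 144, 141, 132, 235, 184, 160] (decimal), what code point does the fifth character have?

Offset 0: leading byte 0xE4 = 11100100 → 3-byte char #1 = E4 93 A3.
Offset 3: leading byte 0xC4 = 11000100 → 2-byte char #2 = C4 AD.
Offset 5: leading byte 0xCF = 11001111 → 2-byte char #3 = CF 80.
Offset 7: leading byte 0xEB = 11101011 → 3-byte char #4 = EB B4 A7.
Offset 10: leading byte 0xF3 = 11110011 → 4-byte char #5 = F3 BE 89 B8.
Leading byte 0xF3 = 11110011 matches 11110xxx → 4-byte sequence.
Byte 1: 0xF3 = 11110011, payload 011 (3 bits).
Byte 2: 0xBE = 10111110 (10xxxxxx ✓), payload 111110.
Byte 3: 0x89 = 10001001 (10xxxxxx ✓), payload 001001.
Byte 4: 0xB8 = 10111000 (10xxxxxx ✓), payload 111000.
Concatenate: 011111110001001111000 = 0xFE278 (21 bits → U+FE278).

U+FE278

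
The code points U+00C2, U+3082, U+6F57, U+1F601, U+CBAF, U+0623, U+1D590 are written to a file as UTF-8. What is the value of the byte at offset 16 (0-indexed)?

0xA3

U+00C2 → 2-byte form C3 82 at offsets 0–1.
U+3082 → 3-byte form E3 82 82 at offsets 2–4.
U+6F57 → 3-byte form E6 BD 97 at offsets 5–7.
U+1F601 → 4-byte form F0 9F 98 81 at offsets 8–11.
U+CBAF → 3-byte form EC AE AF at offsets 12–14.
U+0623 → 2-byte form D8 A3 at offsets 15–16.
Offset 16 falls in char 6's range; it's byte 2 of D8 A3 = 0xA3.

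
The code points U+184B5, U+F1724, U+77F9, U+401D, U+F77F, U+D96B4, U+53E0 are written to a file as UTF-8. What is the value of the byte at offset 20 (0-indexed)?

0xB4

U+184B5 → 4-byte form F0 98 92 B5 at offsets 0–3.
U+F1724 → 4-byte form F3 B1 9C A4 at offsets 4–7.
U+77F9 → 3-byte form E7 9F B9 at offsets 8–10.
U+401D → 3-byte form E4 80 9D at offsets 11–13.
U+F77F → 3-byte form EF 9D BF at offsets 14–16.
U+D96B4 → 4-byte form F3 99 9A B4 at offsets 17–20.
Offset 20 falls in char 6's range; it's byte 4 of F3 99 9A B4 = 0xB4.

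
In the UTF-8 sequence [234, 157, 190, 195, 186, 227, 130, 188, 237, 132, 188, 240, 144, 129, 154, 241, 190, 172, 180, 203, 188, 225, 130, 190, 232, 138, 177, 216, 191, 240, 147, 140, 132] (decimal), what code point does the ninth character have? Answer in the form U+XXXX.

Offset 0: leading byte 0xEA = 11101010 → 3-byte char #1 = EA 9D BE.
Offset 3: leading byte 0xC3 = 11000011 → 2-byte char #2 = C3 BA.
Offset 5: leading byte 0xE3 = 11100011 → 3-byte char #3 = E3 82 BC.
Offset 8: leading byte 0xED = 11101101 → 3-byte char #4 = ED 84 BC.
Offset 11: leading byte 0xF0 = 11110000 → 4-byte char #5 = F0 90 81 9A.
Offset 15: leading byte 0xF1 = 11110001 → 4-byte char #6 = F1 BE AC B4.
Offset 19: leading byte 0xCB = 11001011 → 2-byte char #7 = CB BC.
Offset 21: leading byte 0xE1 = 11100001 → 3-byte char #8 = E1 82 BE.
Offset 24: leading byte 0xE8 = 11101000 → 3-byte char #9 = E8 8A B1.
Leading byte 0xE8 = 11101000 matches 1110xxxx → 3-byte sequence.
Byte 1: 0xE8 = 11101000, payload 1000 (4 bits).
Byte 2: 0x8A = 10001010 (10xxxxxx ✓), payload 001010.
Byte 3: 0xB1 = 10110001 (10xxxxxx ✓), payload 110001.
Concatenate: 1000001010110001 = 0x82B1 (16 bits → U+82B1).

U+82B1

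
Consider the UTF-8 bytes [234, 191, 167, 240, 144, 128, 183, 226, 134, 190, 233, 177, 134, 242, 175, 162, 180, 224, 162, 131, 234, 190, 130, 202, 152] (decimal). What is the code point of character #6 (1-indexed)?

U+0883

Offset 0: leading byte 0xEA = 11101010 → 3-byte char #1 = EA BF A7.
Offset 3: leading byte 0xF0 = 11110000 → 4-byte char #2 = F0 90 80 B7.
Offset 7: leading byte 0xE2 = 11100010 → 3-byte char #3 = E2 86 BE.
Offset 10: leading byte 0xE9 = 11101001 → 3-byte char #4 = E9 B1 86.
Offset 13: leading byte 0xF2 = 11110010 → 4-byte char #5 = F2 AF A2 B4.
Offset 17: leading byte 0xE0 = 11100000 → 3-byte char #6 = E0 A2 83.
Leading byte 0xE0 = 11100000 matches 1110xxxx → 3-byte sequence.
Byte 1: 0xE0 = 11100000, payload 0000 (4 bits).
Byte 2: 0xA2 = 10100010 (10xxxxxx ✓), payload 100010.
Byte 3: 0x83 = 10000011 (10xxxxxx ✓), payload 000011.
Concatenate: 0000100010000011 = 0x883 (16 bits → U+0883).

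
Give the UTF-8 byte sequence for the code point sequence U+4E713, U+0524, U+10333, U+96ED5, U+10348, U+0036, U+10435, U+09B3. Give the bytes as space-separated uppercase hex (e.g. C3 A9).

U+4E713: 4-byte form → F1 8E 9C 93.
U+0524: 2-byte form → D4 A4.
U+10333: 4-byte form → F0 90 8C B3.
U+96ED5: 4-byte form → F2 96 BB 95.
U+10348: 4-byte form → F0 90 8D 88.
U+0036: 1-byte form → 36.
U+10435: 4-byte form → F0 90 90 B5.
U+09B3: 3-byte form → E0 A6 B3.
Concatenated (26 bytes): F1 8E 9C 93 D4 A4 F0 90 8C B3 F2 96 BB 95 F0 90 8D 88 36 F0 90 90 B5 E0 A6 B3.

F1 8E 9C 93 D4 A4 F0 90 8C B3 F2 96 BB 95 F0 90 8D 88 36 F0 90 90 B5 E0 A6 B3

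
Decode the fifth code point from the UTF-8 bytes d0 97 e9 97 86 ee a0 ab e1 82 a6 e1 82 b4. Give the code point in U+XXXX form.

U+10B4

Offset 0: leading byte 0xD0 = 11010000 → 2-byte char #1 = D0 97.
Offset 2: leading byte 0xE9 = 11101001 → 3-byte char #2 = E9 97 86.
Offset 5: leading byte 0xEE = 11101110 → 3-byte char #3 = EE A0 AB.
Offset 8: leading byte 0xE1 = 11100001 → 3-byte char #4 = E1 82 A6.
Offset 11: leading byte 0xE1 = 11100001 → 3-byte char #5 = E1 82 B4.
Leading byte 0xE1 = 11100001 matches 1110xxxx → 3-byte sequence.
Byte 1: 0xE1 = 11100001, payload 0001 (4 bits).
Byte 2: 0x82 = 10000010 (10xxxxxx ✓), payload 000010.
Byte 3: 0xB4 = 10110100 (10xxxxxx ✓), payload 110100.
Concatenate: 0001000010110100 = 0x10B4 (16 bits → U+10B4).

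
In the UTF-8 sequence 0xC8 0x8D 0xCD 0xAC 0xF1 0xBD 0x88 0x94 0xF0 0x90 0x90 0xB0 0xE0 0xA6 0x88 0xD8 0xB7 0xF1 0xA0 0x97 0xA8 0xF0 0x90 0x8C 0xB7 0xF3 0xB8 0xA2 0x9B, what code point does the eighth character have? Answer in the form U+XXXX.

U+10337

Offset 0: leading byte 0xC8 = 11001000 → 2-byte char #1 = C8 8D.
Offset 2: leading byte 0xCD = 11001101 → 2-byte char #2 = CD AC.
Offset 4: leading byte 0xF1 = 11110001 → 4-byte char #3 = F1 BD 88 94.
Offset 8: leading byte 0xF0 = 11110000 → 4-byte char #4 = F0 90 90 B0.
Offset 12: leading byte 0xE0 = 11100000 → 3-byte char #5 = E0 A6 88.
Offset 15: leading byte 0xD8 = 11011000 → 2-byte char #6 = D8 B7.
Offset 17: leading byte 0xF1 = 11110001 → 4-byte char #7 = F1 A0 97 A8.
Offset 21: leading byte 0xF0 = 11110000 → 4-byte char #8 = F0 90 8C B7.
Leading byte 0xF0 = 11110000 matches 11110xxx → 4-byte sequence.
Byte 1: 0xF0 = 11110000, payload 000 (3 bits).
Byte 2: 0x90 = 10010000 (10xxxxxx ✓), payload 010000.
Byte 3: 0x8C = 10001100 (10xxxxxx ✓), payload 001100.
Byte 4: 0xB7 = 10110111 (10xxxxxx ✓), payload 110111.
Concatenate: 000010000001100110111 = 0x10337 (21 bits → U+10337).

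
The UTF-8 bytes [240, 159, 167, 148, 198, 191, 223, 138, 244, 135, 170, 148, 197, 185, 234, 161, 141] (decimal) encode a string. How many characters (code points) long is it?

6

Byte at offset 0: 0xF0 = 11110000 → 4-byte char (#1). Advance 4.
Byte at offset 4: 0xC6 = 11000110 → 2-byte char (#2). Advance 2.
Byte at offset 6: 0xDF = 11011111 → 2-byte char (#3). Advance 2.
Byte at offset 8: 0xF4 = 11110100 → 4-byte char (#4). Advance 4.
Byte at offset 12: 0xC5 = 11000101 → 2-byte char (#5). Advance 2.
Byte at offset 14: 0xEA = 11101010 → 3-byte char (#6). Advance 3.
Reached end at offset 17 after 6 code points.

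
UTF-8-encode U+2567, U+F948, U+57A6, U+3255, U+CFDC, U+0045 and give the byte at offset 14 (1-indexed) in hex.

0xBF

1-indexed offset 14 is 0-indexed offset 13.
U+2567 → 3-byte form E2 95 A7 at offsets 0–2.
U+F948 → 3-byte form EF A5 88 at offsets 3–5.
U+57A6 → 3-byte form E5 9E A6 at offsets 6–8.
U+3255 → 3-byte form E3 89 95 at offsets 9–11.
U+CFDC → 3-byte form EC BF 9C at offsets 12–14.
Offset 13 falls in char 5's range; it's byte 2 of EC BF 9C = 0xBF.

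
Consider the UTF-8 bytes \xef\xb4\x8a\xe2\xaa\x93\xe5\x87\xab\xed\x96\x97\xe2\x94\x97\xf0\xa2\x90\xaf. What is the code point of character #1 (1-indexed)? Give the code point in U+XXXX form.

U+FD0A

Offset 0: leading byte 0xEF = 11101111 → 3-byte char #1 = EF B4 8A.
Leading byte 0xEF = 11101111 matches 1110xxxx → 3-byte sequence.
Byte 1: 0xEF = 11101111, payload 1111 (4 bits).
Byte 2: 0xB4 = 10110100 (10xxxxxx ✓), payload 110100.
Byte 3: 0x8A = 10001010 (10xxxxxx ✓), payload 001010.
Concatenate: 1111110100001010 = 0xFD0A (16 bits → U+FD0A).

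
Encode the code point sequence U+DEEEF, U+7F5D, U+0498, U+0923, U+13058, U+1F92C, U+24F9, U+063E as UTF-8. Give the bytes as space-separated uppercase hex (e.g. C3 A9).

U+DEEEF: 4-byte form → F3 9E BB AF.
U+7F5D: 3-byte form → E7 BD 9D.
U+0498: 2-byte form → D2 98.
U+0923: 3-byte form → E0 A4 A3.
U+13058: 4-byte form → F0 93 81 98.
U+1F92C: 4-byte form → F0 9F A4 AC.
U+24F9: 3-byte form → E2 93 B9.
U+063E: 2-byte form → D8 BE.
Concatenated (25 bytes): F3 9E BB AF E7 BD 9D D2 98 E0 A4 A3 F0 93 81 98 F0 9F A4 AC E2 93 B9 D8 BE.

F3 9E BB AF E7 BD 9D D2 98 E0 A4 A3 F0 93 81 98 F0 9F A4 AC E2 93 B9 D8 BE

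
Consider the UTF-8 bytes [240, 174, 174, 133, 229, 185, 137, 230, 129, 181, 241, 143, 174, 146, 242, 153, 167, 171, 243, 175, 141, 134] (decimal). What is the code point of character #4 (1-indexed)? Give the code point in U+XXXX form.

Offset 0: leading byte 0xF0 = 11110000 → 4-byte char #1 = F0 AE AE 85.
Offset 4: leading byte 0xE5 = 11100101 → 3-byte char #2 = E5 B9 89.
Offset 7: leading byte 0xE6 = 11100110 → 3-byte char #3 = E6 81 B5.
Offset 10: leading byte 0xF1 = 11110001 → 4-byte char #4 = F1 8F AE 92.
Leading byte 0xF1 = 11110001 matches 11110xxx → 4-byte sequence.
Byte 1: 0xF1 = 11110001, payload 001 (3 bits).
Byte 2: 0x8F = 10001111 (10xxxxxx ✓), payload 001111.
Byte 3: 0xAE = 10101110 (10xxxxxx ✓), payload 101110.
Byte 4: 0x92 = 10010010 (10xxxxxx ✓), payload 010010.
Concatenate: 001001111101110010010 = 0x4FB92 (21 bits → U+4FB92).

U+4FB92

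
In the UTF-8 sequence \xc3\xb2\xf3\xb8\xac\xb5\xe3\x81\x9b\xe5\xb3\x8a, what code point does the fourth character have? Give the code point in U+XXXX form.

U+5CCA

Offset 0: leading byte 0xC3 = 11000011 → 2-byte char #1 = C3 B2.
Offset 2: leading byte 0xF3 = 11110011 → 4-byte char #2 = F3 B8 AC B5.
Offset 6: leading byte 0xE3 = 11100011 → 3-byte char #3 = E3 81 9B.
Offset 9: leading byte 0xE5 = 11100101 → 3-byte char #4 = E5 B3 8A.
Leading byte 0xE5 = 11100101 matches 1110xxxx → 3-byte sequence.
Byte 1: 0xE5 = 11100101, payload 0101 (4 bits).
Byte 2: 0xB3 = 10110011 (10xxxxxx ✓), payload 110011.
Byte 3: 0x8A = 10001010 (10xxxxxx ✓), payload 001010.
Concatenate: 0101110011001010 = 0x5CCA (16 bits → U+5CCA).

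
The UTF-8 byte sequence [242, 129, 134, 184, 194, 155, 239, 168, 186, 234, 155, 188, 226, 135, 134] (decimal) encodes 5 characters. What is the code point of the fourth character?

U+A6FC

Offset 0: leading byte 0xF2 = 11110010 → 4-byte char #1 = F2 81 86 B8.
Offset 4: leading byte 0xC2 = 11000010 → 2-byte char #2 = C2 9B.
Offset 6: leading byte 0xEF = 11101111 → 3-byte char #3 = EF A8 BA.
Offset 9: leading byte 0xEA = 11101010 → 3-byte char #4 = EA 9B BC.
Leading byte 0xEA = 11101010 matches 1110xxxx → 3-byte sequence.
Byte 1: 0xEA = 11101010, payload 1010 (4 bits).
Byte 2: 0x9B = 10011011 (10xxxxxx ✓), payload 011011.
Byte 3: 0xBC = 10111100 (10xxxxxx ✓), payload 111100.
Concatenate: 1010011011111100 = 0xA6FC (16 bits → U+A6FC).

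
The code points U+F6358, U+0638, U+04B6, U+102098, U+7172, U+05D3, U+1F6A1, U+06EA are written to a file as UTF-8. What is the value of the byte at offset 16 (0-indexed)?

U+F6358 → 4-byte form F3 B6 8D 98 at offsets 0–3.
U+0638 → 2-byte form D8 B8 at offsets 4–5.
U+04B6 → 2-byte form D2 B6 at offsets 6–7.
U+102098 → 4-byte form F4 82 82 98 at offsets 8–11.
U+7172 → 3-byte form E7 85 B2 at offsets 12–14.
U+05D3 → 2-byte form D7 93 at offsets 15–16.
Offset 16 falls in char 6's range; it's byte 2 of D7 93 = 0x93.

0x93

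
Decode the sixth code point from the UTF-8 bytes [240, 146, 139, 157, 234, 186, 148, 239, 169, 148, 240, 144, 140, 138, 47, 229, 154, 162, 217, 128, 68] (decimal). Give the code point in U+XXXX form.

Offset 0: leading byte 0xF0 = 11110000 → 4-byte char #1 = F0 92 8B 9D.
Offset 4: leading byte 0xEA = 11101010 → 3-byte char #2 = EA BA 94.
Offset 7: leading byte 0xEF = 11101111 → 3-byte char #3 = EF A9 94.
Offset 10: leading byte 0xF0 = 11110000 → 4-byte char #4 = F0 90 8C 8A.
Offset 14: leading byte 0x2F = 00101111 → 1-byte char #5 = 2F.
Offset 15: leading byte 0xE5 = 11100101 → 3-byte char #6 = E5 9A A2.
Leading byte 0xE5 = 11100101 matches 1110xxxx → 3-byte sequence.
Byte 1: 0xE5 = 11100101, payload 0101 (4 bits).
Byte 2: 0x9A = 10011010 (10xxxxxx ✓), payload 011010.
Byte 3: 0xA2 = 10100010 (10xxxxxx ✓), payload 100010.
Concatenate: 0101011010100010 = 0x56A2 (16 bits → U+56A2).

U+56A2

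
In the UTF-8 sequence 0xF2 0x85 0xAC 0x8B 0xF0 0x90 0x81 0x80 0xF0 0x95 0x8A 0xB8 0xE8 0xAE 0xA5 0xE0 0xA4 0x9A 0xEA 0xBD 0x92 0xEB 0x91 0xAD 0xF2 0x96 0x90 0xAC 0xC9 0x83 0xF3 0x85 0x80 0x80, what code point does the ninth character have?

U+0243

Offset 0: leading byte 0xF2 = 11110010 → 4-byte char #1 = F2 85 AC 8B.
Offset 4: leading byte 0xF0 = 11110000 → 4-byte char #2 = F0 90 81 80.
Offset 8: leading byte 0xF0 = 11110000 → 4-byte char #3 = F0 95 8A B8.
Offset 12: leading byte 0xE8 = 11101000 → 3-byte char #4 = E8 AE A5.
Offset 15: leading byte 0xE0 = 11100000 → 3-byte char #5 = E0 A4 9A.
Offset 18: leading byte 0xEA = 11101010 → 3-byte char #6 = EA BD 92.
Offset 21: leading byte 0xEB = 11101011 → 3-byte char #7 = EB 91 AD.
Offset 24: leading byte 0xF2 = 11110010 → 4-byte char #8 = F2 96 90 AC.
Offset 28: leading byte 0xC9 = 11001001 → 2-byte char #9 = C9 83.
Leading byte 0xC9 = 11001001 matches 110xxxxx → 2-byte sequence.
Byte 1: 0xC9 = 11001001, payload 01001 (5 bits).
Byte 2: 0x83 = 10000011 (10xxxxxx ✓), payload 000011.
Concatenate: 01001000011 = 0x243 (11 bits → U+0243).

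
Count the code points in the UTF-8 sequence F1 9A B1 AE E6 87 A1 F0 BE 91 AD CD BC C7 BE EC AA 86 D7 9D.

Byte at offset 0: 0xF1 = 11110001 → 4-byte char (#1). Advance 4.
Byte at offset 4: 0xE6 = 11100110 → 3-byte char (#2). Advance 3.
Byte at offset 7: 0xF0 = 11110000 → 4-byte char (#3). Advance 4.
Byte at offset 11: 0xCD = 11001101 → 2-byte char (#4). Advance 2.
Byte at offset 13: 0xC7 = 11000111 → 2-byte char (#5). Advance 2.
Byte at offset 15: 0xEC = 11101100 → 3-byte char (#6). Advance 3.
Byte at offset 18: 0xD7 = 11010111 → 2-byte char (#7). Advance 2.
Reached end at offset 20 after 7 code points.

7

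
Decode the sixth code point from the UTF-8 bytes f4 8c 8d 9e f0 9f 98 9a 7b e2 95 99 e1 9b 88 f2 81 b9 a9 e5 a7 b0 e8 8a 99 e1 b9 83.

Offset 0: leading byte 0xF4 = 11110100 → 4-byte char #1 = F4 8C 8D 9E.
Offset 4: leading byte 0xF0 = 11110000 → 4-byte char #2 = F0 9F 98 9A.
Offset 8: leading byte 0x7B = 01111011 → 1-byte char #3 = 7B.
Offset 9: leading byte 0xE2 = 11100010 → 3-byte char #4 = E2 95 99.
Offset 12: leading byte 0xE1 = 11100001 → 3-byte char #5 = E1 9B 88.
Offset 15: leading byte 0xF2 = 11110010 → 4-byte char #6 = F2 81 B9 A9.
Leading byte 0xF2 = 11110010 matches 11110xxx → 4-byte sequence.
Byte 1: 0xF2 = 11110010, payload 010 (3 bits).
Byte 2: 0x81 = 10000001 (10xxxxxx ✓), payload 000001.
Byte 3: 0xB9 = 10111001 (10xxxxxx ✓), payload 111001.
Byte 4: 0xA9 = 10101001 (10xxxxxx ✓), payload 101001.
Concatenate: 010000001111001101001 = 0x81E69 (21 bits → U+81E69).

U+81E69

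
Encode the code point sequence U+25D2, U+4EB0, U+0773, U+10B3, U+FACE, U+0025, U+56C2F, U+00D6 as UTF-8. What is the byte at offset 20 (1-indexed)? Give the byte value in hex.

1-indexed offset 20 is 0-indexed offset 19.
U+25D2 → 3-byte form E2 97 92 at offsets 0–2.
U+4EB0 → 3-byte form E4 BA B0 at offsets 3–5.
U+0773 → 2-byte form DD B3 at offsets 6–7.
U+10B3 → 3-byte form E1 82 B3 at offsets 8–10.
U+FACE → 3-byte form EF AB 8E at offsets 11–13.
U+0025 → 1-byte form 25 at offsets 14–14.
U+56C2F → 4-byte form F1 96 B0 AF at offsets 15–18.
U+00D6 → 2-byte form C3 96 at offsets 19–20.
Offset 19 falls in char 8's range; it's byte 1 of C3 96 = 0xC3.

0xC3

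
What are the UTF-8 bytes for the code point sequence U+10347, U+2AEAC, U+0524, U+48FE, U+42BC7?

F0 90 8D 87 F0 AA BA AC D4 A4 E4 A3 BE F1 82 AF 87

U+10347: 4-byte form → F0 90 8D 87.
U+2AEAC: 4-byte form → F0 AA BA AC.
U+0524: 2-byte form → D4 A4.
U+48FE: 3-byte form → E4 A3 BE.
U+42BC7: 4-byte form → F1 82 AF 87.
Concatenated (17 bytes): F0 90 8D 87 F0 AA BA AC D4 A4 E4 A3 BE F1 82 AF 87.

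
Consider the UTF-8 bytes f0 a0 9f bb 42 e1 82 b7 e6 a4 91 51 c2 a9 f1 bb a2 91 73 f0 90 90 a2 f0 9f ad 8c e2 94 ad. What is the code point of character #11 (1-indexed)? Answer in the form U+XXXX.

Offset 0: leading byte 0xF0 = 11110000 → 4-byte char #1 = F0 A0 9F BB.
Offset 4: leading byte 0x42 = 01000010 → 1-byte char #2 = 42.
Offset 5: leading byte 0xE1 = 11100001 → 3-byte char #3 = E1 82 B7.
Offset 8: leading byte 0xE6 = 11100110 → 3-byte char #4 = E6 A4 91.
Offset 11: leading byte 0x51 = 01010001 → 1-byte char #5 = 51.
Offset 12: leading byte 0xC2 = 11000010 → 2-byte char #6 = C2 A9.
Offset 14: leading byte 0xF1 = 11110001 → 4-byte char #7 = F1 BB A2 91.
Offset 18: leading byte 0x73 = 01110011 → 1-byte char #8 = 73.
Offset 19: leading byte 0xF0 = 11110000 → 4-byte char #9 = F0 90 90 A2.
Offset 23: leading byte 0xF0 = 11110000 → 4-byte char #10 = F0 9F AD 8C.
Offset 27: leading byte 0xE2 = 11100010 → 3-byte char #11 = E2 94 AD.
Leading byte 0xE2 = 11100010 matches 1110xxxx → 3-byte sequence.
Byte 1: 0xE2 = 11100010, payload 0010 (4 bits).
Byte 2: 0x94 = 10010100 (10xxxxxx ✓), payload 010100.
Byte 3: 0xAD = 10101101 (10xxxxxx ✓), payload 101101.
Concatenate: 0010010100101101 = 0x252D (16 bits → U+252D).

U+252D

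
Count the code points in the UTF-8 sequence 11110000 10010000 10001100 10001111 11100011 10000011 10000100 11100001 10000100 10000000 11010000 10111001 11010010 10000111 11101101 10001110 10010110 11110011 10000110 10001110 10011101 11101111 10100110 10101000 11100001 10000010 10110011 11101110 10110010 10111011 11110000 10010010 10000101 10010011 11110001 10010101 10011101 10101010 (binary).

12

Byte at offset 0: 0xF0 = 11110000 → 4-byte char (#1). Advance 4.
Byte at offset 4: 0xE3 = 11100011 → 3-byte char (#2). Advance 3.
Byte at offset 7: 0xE1 = 11100001 → 3-byte char (#3). Advance 3.
Byte at offset 10: 0xD0 = 11010000 → 2-byte char (#4). Advance 2.
Byte at offset 12: 0xD2 = 11010010 → 2-byte char (#5). Advance 2.
Byte at offset 14: 0xED = 11101101 → 3-byte char (#6). Advance 3.
Byte at offset 17: 0xF3 = 11110011 → 4-byte char (#7). Advance 4.
Byte at offset 21: 0xEF = 11101111 → 3-byte char (#8). Advance 3.
Byte at offset 24: 0xE1 = 11100001 → 3-byte char (#9). Advance 3.
Byte at offset 27: 0xEE = 11101110 → 3-byte char (#10). Advance 3.
Byte at offset 30: 0xF0 = 11110000 → 4-byte char (#11). Advance 4.
Byte at offset 34: 0xF1 = 11110001 → 4-byte char (#12). Advance 4.
Reached end at offset 38 after 12 code points.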